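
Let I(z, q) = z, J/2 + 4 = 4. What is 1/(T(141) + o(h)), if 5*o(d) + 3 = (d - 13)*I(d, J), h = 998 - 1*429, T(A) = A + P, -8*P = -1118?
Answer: 20/1271059 ≈ 1.5735e-5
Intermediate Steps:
J = 0 (J = -8 + 2*4 = -8 + 8 = 0)
P = 559/4 (P = -1/8*(-1118) = 559/4 ≈ 139.75)
T(A) = 559/4 + A (T(A) = A + 559/4 = 559/4 + A)
h = 569 (h = 998 - 429 = 569)
o(d) = -3/5 + d*(-13 + d)/5 (o(d) = -3/5 + ((d - 13)*d)/5 = -3/5 + ((-13 + d)*d)/5 = -3/5 + (d*(-13 + d))/5 = -3/5 + d*(-13 + d)/5)
1/(T(141) + o(h)) = 1/((559/4 + 141) + (-3/5 - 13/5*569 + (1/5)*569**2)) = 1/(1123/4 + (-3/5 - 7397/5 + (1/5)*323761)) = 1/(1123/4 + (-3/5 - 7397/5 + 323761/5)) = 1/(1123/4 + 316361/5) = 1/(1271059/20) = 20/1271059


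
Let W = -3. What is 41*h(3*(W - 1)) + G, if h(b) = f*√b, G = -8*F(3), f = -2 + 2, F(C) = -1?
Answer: 8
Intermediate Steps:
f = 0
G = 8 (G = -8*(-1) = 8)
h(b) = 0 (h(b) = 0*√b = 0)
41*h(3*(W - 1)) + G = 41*0 + 8 = 0 + 8 = 8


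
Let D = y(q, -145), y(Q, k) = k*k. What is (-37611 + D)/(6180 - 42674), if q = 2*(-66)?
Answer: 8293/18247 ≈ 0.45449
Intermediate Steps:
q = -132
y(Q, k) = k²
D = 21025 (D = (-145)² = 21025)
(-37611 + D)/(6180 - 42674) = (-37611 + 21025)/(6180 - 42674) = -16586/(-36494) = -16586*(-1/36494) = 8293/18247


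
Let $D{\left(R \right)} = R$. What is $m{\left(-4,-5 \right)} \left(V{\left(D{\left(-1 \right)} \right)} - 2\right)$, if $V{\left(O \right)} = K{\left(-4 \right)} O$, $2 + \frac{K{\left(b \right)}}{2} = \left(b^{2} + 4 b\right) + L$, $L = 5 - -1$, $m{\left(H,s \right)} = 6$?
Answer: $-60$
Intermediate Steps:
$L = 6$ ($L = 5 + 1 = 6$)
$K{\left(b \right)} = 8 + 2 b^{2} + 8 b$ ($K{\left(b \right)} = -4 + 2 \left(\left(b^{2} + 4 b\right) + 6\right) = -4 + 2 \left(6 + b^{2} + 4 b\right) = -4 + \left(12 + 2 b^{2} + 8 b\right) = 8 + 2 b^{2} + 8 b$)
$V{\left(O \right)} = 8 O$ ($V{\left(O \right)} = \left(8 + 2 \left(-4\right)^{2} + 8 \left(-4\right)\right) O = \left(8 + 2 \cdot 16 - 32\right) O = \left(8 + 32 - 32\right) O = 8 O$)
$m{\left(-4,-5 \right)} \left(V{\left(D{\left(-1 \right)} \right)} - 2\right) = 6 \left(8 \left(-1\right) - 2\right) = 6 \left(-8 - 2\right) = 6 \left(-10\right) = -60$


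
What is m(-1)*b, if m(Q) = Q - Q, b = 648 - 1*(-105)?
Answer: 0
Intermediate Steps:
b = 753 (b = 648 + 105 = 753)
m(Q) = 0
m(-1)*b = 0*753 = 0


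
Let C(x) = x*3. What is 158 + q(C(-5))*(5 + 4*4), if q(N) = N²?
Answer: 4883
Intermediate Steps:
C(x) = 3*x
158 + q(C(-5))*(5 + 4*4) = 158 + (3*(-5))²*(5 + 4*4) = 158 + (-15)²*(5 + 16) = 158 + 225*21 = 158 + 4725 = 4883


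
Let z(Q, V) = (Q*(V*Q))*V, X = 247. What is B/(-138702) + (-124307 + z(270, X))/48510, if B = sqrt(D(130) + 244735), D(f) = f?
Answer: 635347399/6930 - sqrt(244865)/138702 ≈ 91681.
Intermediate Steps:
B = sqrt(244865) (B = sqrt(130 + 244735) = sqrt(244865) ≈ 494.84)
z(Q, V) = Q**2*V**2 (z(Q, V) = (Q*(Q*V))*V = (V*Q**2)*V = Q**2*V**2)
B/(-138702) + (-124307 + z(270, X))/48510 = sqrt(244865)/(-138702) + (-124307 + 270**2*247**2)/48510 = sqrt(244865)*(-1/138702) + (-124307 + 72900*61009)*(1/48510) = -sqrt(244865)/138702 + (-124307 + 4447556100)*(1/48510) = -sqrt(244865)/138702 + 4447431793*(1/48510) = -sqrt(244865)/138702 + 635347399/6930 = 635347399/6930 - sqrt(244865)/138702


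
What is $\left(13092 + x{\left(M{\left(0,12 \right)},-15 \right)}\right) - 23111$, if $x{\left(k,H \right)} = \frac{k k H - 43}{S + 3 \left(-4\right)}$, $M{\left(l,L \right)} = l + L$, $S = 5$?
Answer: $- \frac{67930}{7} \approx -9704.3$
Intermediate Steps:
$M{\left(l,L \right)} = L + l$
$x{\left(k,H \right)} = \frac{43}{7} - \frac{H k^{2}}{7}$ ($x{\left(k,H \right)} = \frac{k k H - 43}{5 + 3 \left(-4\right)} = \frac{k^{2} H - 43}{5 - 12} = \frac{H k^{2} - 43}{-7} = \left(-43 + H k^{2}\right) \left(- \frac{1}{7}\right) = \frac{43}{7} - \frac{H k^{2}}{7}$)
$\left(13092 + x{\left(M{\left(0,12 \right)},-15 \right)}\right) - 23111 = \left(13092 - \left(- \frac{43}{7} - \frac{15 \left(12 + 0\right)^{2}}{7}\right)\right) - 23111 = \left(13092 - \left(- \frac{43}{7} - \frac{15 \cdot 12^{2}}{7}\right)\right) - 23111 = \left(13092 - \left(- \frac{43}{7} - \frac{2160}{7}\right)\right) - 23111 = \left(13092 + \left(\frac{43}{7} + \frac{2160}{7}\right)\right) - 23111 = \left(13092 + \frac{2203}{7}\right) - 23111 = \frac{93847}{7} - 23111 = - \frac{67930}{7}$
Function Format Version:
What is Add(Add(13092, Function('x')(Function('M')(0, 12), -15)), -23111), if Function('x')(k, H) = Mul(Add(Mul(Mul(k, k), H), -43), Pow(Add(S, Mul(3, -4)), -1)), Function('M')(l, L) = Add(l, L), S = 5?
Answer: Rational(-67930, 7) ≈ -9704.3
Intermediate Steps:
Function('M')(l, L) = Add(L, l)
Function('x')(k, H) = Add(Rational(43, 7), Mul(Rational(-1, 7), H, Pow(k, 2))) (Function('x')(k, H) = Mul(Add(Mul(Mul(k, k), H), -43), Pow(Add(5, Mul(3, -4)), -1)) = Mul(Add(Mul(Pow(k, 2), H), -43), Pow(Add(5, -12), -1)) = Mul(Add(Mul(H, Pow(k, 2)), -43), Pow(-7, -1)) = Mul(Add(-43, Mul(H, Pow(k, 2))), Rational(-1, 7)) = Add(Rational(43, 7), Mul(Rational(-1, 7), H, Pow(k, 2))))
Add(Add(13092, Function('x')(Function('M')(0, 12), -15)), -23111) = Add(Add(13092, Add(Rational(43, 7), Mul(Rational(-1, 7), -15, Pow(Add(12, 0), 2)))), -23111) = Add(Add(13092, Add(Rational(43, 7), Mul(Rational(-1, 7), -15, Pow(12, 2)))), -23111) = Add(Add(13092, Add(Rational(43, 7), Mul(Rational(-1, 7), -15, 144))), -23111) = Add(Add(13092, Add(Rational(43, 7), Rational(2160, 7))), -23111) = Add(Add(13092, Rational(2203, 7)), -23111) = Add(Rational(93847, 7), -23111) = Rational(-67930, 7)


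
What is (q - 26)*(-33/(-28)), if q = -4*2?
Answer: -561/14 ≈ -40.071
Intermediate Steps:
q = -8
(q - 26)*(-33/(-28)) = (-8 - 26)*(-33/(-28)) = -(-1122)*(-1)/28 = -34*33/28 = -561/14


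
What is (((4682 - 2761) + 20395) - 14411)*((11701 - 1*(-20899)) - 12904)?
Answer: 155696880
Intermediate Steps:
(((4682 - 2761) + 20395) - 14411)*((11701 - 1*(-20899)) - 12904) = ((1921 + 20395) - 14411)*((11701 + 20899) - 12904) = (22316 - 14411)*(32600 - 12904) = 7905*19696 = 155696880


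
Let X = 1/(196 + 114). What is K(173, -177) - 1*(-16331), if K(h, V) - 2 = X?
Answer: 5063231/310 ≈ 16333.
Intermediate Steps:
X = 1/310 ≈ 0.0032258
K(h, V) = 621/310 (K(h, V) = 2 + 1/310 = 621/310)
K(173, -177) - 1*(-16331) = 621/310 - 1*(-16331) = 621/310 + 16331 = 5063231/310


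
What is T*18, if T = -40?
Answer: -720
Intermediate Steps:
T*18 = -40*18 = -720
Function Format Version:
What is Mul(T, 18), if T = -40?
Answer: -720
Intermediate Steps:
Mul(T, 18) = Mul(-40, 18) = -720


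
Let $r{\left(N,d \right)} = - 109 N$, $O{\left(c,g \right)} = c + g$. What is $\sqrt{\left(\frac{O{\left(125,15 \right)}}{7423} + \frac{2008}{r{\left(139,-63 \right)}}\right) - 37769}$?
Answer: $\frac{i \sqrt{477725375929733365213}}{112465873} \approx 194.34 i$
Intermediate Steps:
$\sqrt{\left(\frac{O{\left(125,15 \right)}}{7423} + \frac{2008}{r{\left(139,-63 \right)}}\right) - 37769} = \sqrt{\left(\frac{125 + 15}{7423} + \frac{2008}{\left(-109\right) 139}\right) - 37769} = \sqrt{\left(140 \cdot \frac{1}{7423} + \frac{2008}{-15151}\right) - 37769} = \sqrt{\left(\frac{140}{7423} + 2008 \left(- \frac{1}{15151}\right)\right) - 37769} = \sqrt{\left(\frac{140}{7423} - \frac{2008}{15151}\right) - 37769} = \sqrt{- \frac{12784244}{112465873} - 37769} = \sqrt{- \frac{4247736341581}{112465873}} = \frac{i \sqrt{477725375929733365213}}{112465873}$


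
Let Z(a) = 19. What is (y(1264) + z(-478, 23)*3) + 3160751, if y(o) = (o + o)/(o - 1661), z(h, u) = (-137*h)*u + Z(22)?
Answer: 3048696246/397 ≈ 7.6793e+6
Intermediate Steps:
z(h, u) = 19 - 137*h*u (z(h, u) = (-137*h)*u + 19 = -137*h*u + 19 = 19 - 137*h*u)
y(o) = 2*o/(-1661 + o) (y(o) = (2*o)/(-1661 + o) = 2*o/(-1661 + o))
(y(1264) + z(-478, 23)*3) + 3160751 = (2*1264/(-1661 + 1264) + (19 - 137*(-478)*23)*3) + 3160751 = (2*1264/(-397) + (19 + 1506178)*3) + 3160751 = (2*1264*(-1/397) + 1506197*3) + 3160751 = (-2528/397 + 4518591) + 3160751 = 1793878099/397 + 3160751 = 3048696246/397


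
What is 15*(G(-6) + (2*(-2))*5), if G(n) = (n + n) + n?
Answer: -570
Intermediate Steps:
G(n) = 3*n (G(n) = 2*n + n = 3*n)
15*(G(-6) + (2*(-2))*5) = 15*(3*(-6) + (2*(-2))*5) = 15*(-18 - 4*5) = 15*(-18 - 20) = 15*(-38) = -570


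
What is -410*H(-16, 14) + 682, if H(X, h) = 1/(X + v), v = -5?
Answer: 14732/21 ≈ 701.52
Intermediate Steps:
H(X, h) = 1/(-5 + X) (H(X, h) = 1/(X - 5) = 1/(-5 + X))
-410*H(-16, 14) + 682 = -410/(-5 - 16) + 682 = -410/(-21) + 682 = -410*(-1/21) + 682 = 410/21 + 682 = 14732/21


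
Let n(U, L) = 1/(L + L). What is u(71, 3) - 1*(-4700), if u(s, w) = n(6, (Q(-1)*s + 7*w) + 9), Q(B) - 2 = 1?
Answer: 2284201/486 ≈ 4700.0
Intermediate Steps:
Q(B) = 3 (Q(B) = 2 + 1 = 3)
n(U, L) = 1/(2*L)
u(s, w) = 1/(2*(9 + 3*s + 7*w)) (u(s, w) = 1/(2*((3*s + 7*w) + 9)) = 1/(2*(9 + 3*s + 7*w)))
u(71, 3) - 1*(-4700) = 1/(2*(9 + 3*71 + 7*3)) - 1*(-4700) = 1/(2*(9 + 213 + 21)) + 4700 = (½)/243 + 4700 = (½)*(1/243) + 4700 = 1/486 + 4700 = 2284201/486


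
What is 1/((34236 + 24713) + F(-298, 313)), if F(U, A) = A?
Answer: 1/59262 ≈ 1.6874e-5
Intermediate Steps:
1/((34236 + 24713) + F(-298, 313)) = 1/((34236 + 24713) + 313) = 1/(58949 + 313) = 1/59262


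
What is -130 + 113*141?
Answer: 15803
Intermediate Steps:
-130 + 113*141 = -130 + 15933 = 15803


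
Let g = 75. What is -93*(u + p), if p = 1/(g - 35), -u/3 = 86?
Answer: 959667/40 ≈ 23992.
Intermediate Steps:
u = -258 (u = -3*86 = -258)
p = 1/40 (p = 1/(75 - 35) = 1/40 ≈ 0.025000)
-93*(u + p) = -93*(-258 + 1/40) = -93*(-10319/40) = 959667/40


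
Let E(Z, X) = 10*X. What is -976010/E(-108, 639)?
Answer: -97601/639 ≈ -152.74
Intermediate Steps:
-976010/E(-108, 639) = -976010/(10*639) = -976010/6390 = -976010*1/6390 = -97601/639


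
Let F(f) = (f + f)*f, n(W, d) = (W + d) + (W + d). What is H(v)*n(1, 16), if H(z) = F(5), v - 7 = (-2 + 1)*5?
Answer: 1700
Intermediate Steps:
n(W, d) = 2*W + 2*d
v = 2 (v = 7 + (-2 + 1)*5 = 7 - 1*5 = 7 - 5 = 2)
F(f) = 2*f² (F(f) = (2*f)*f = 2*f²)
H(z) = 50 (H(z) = 2*5² = 2*25 = 50)
H(v)*n(1, 16) = 50*(2*1 + 2*16) = 50*(2 + 32) = 50*34 = 1700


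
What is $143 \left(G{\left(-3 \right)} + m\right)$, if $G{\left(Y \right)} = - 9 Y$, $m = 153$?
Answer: $25740$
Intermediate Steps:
$143 \left(G{\left(-3 \right)} + m\right) = 143 \left(\left(-9\right) \left(-3\right) + 153\right) = 143 \left(27 + 153\right) = 143 \cdot 180 = 25740$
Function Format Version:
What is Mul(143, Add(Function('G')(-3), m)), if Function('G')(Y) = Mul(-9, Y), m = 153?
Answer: 25740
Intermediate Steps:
Mul(143, Add(Function('G')(-3), m)) = Mul(143, Add(Mul(-9, -3), 153)) = Mul(143, Add(27, 153)) = Mul(143, 180) = 25740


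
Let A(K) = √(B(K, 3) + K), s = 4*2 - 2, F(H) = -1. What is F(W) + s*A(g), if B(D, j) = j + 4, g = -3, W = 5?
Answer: 11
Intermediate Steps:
s = 6 (s = 8 - 2 = 6)
B(D, j) = 4 + j
A(K) = √(7 + K) (A(K) = √((4 + 3) + K) = √(7 + K))
F(W) + s*A(g) = -1 + 6*√(7 - 3) = -1 + 6*√4 = -1 + 6*2 = -1 + 12 = 11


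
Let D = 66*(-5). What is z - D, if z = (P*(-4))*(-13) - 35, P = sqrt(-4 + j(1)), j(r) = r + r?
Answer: 295 + 52*I*sqrt(2) ≈ 295.0 + 73.539*I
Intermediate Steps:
j(r) = 2*r
P = I*sqrt(2) (P = sqrt(-4 + 2*1) = sqrt(-4 + 2) = sqrt(-2) = I*sqrt(2) ≈ 1.4142*I)
D = -330
z = -35 + 52*I*sqrt(2) (z = ((I*sqrt(2))*(-4))*(-13) - 35 = -4*I*sqrt(2)*(-13) - 35 = 52*I*sqrt(2) - 35 = -35 + 52*I*sqrt(2) ≈ -35.0 + 73.539*I)
z - D = (-35 + 52*I*sqrt(2)) - 1*(-330) = (-35 + 52*I*sqrt(2)) + 330 = 295 + 52*I*sqrt(2)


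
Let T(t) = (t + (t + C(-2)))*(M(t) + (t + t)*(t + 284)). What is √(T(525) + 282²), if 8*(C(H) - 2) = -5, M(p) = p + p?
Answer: 3*√397455094/2 ≈ 29904.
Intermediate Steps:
M(p) = 2*p
C(H) = 11/8 (C(H) = 2 + (⅛)*(-5) = 2 - 5/8 = 11/8)
T(t) = (11/8 + 2*t)*(2*t + 2*t*(284 + t)) (T(t) = (t + (t + 11/8))*(2*t + (t + t)*(t + 284)) = (t + (11/8 + t))*(2*t + (2*t)*(284 + t)) = (11/8 + 2*t)*(2*t + 2*t*(284 + t)))
√(T(525) + 282²) = √((¼)*525*(3135 + 16*525² + 4571*525) + 282²) = √((¼)*525*(3135 + 16*275625 + 2399775) + 79524) = √((¼)*525*(3135 + 4410000 + 2399775) + 79524) = √((¼)*525*6812910 + 79524) = √(1788388875/2 + 79524) = √(1788547923/2) = 3*√397455094/2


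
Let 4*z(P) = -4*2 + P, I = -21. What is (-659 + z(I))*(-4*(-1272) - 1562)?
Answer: -4698395/2 ≈ -2.3492e+6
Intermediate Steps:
z(P) = -2 + P/4 (z(P) = (-4*2 + P)/4 = (-8 + P)/4 = -2 + P/4)
(-659 + z(I))*(-4*(-1272) - 1562) = (-659 + (-2 + (¼)*(-21)))*(-4*(-1272) - 1562) = (-659 + (-2 - 21/4))*(5088 - 1562) = (-659 - 29/4)*3526 = -2665/4*3526 = -4698395/2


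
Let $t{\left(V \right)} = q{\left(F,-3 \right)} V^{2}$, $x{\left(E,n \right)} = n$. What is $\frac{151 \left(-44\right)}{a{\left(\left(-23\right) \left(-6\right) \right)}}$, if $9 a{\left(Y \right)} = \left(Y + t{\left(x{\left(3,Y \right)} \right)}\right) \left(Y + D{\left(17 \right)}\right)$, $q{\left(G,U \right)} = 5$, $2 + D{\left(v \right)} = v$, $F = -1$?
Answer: $- \frac{3322}{810543} \approx -0.0040985$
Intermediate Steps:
$D{\left(v \right)} = -2 + v$
$t{\left(V \right)} = 5 V^{2}$
$a{\left(Y \right)} = \frac{\left(15 + Y\right) \left(Y + 5 Y^{2}\right)}{9}$ ($a{\left(Y \right)} = \frac{\left(Y + 5 Y^{2}\right) \left(Y + \left(-2 + 17\right)\right)}{9} = \frac{\left(Y + 5 Y^{2}\right) \left(Y + 15\right)}{9} = \frac{\left(Y + 5 Y^{2}\right) \left(15 + Y\right)}{9} = \frac{\left(15 + Y\right) \left(Y + 5 Y^{2}\right)}{9}$)
$\frac{151 \left(-44\right)}{a{\left(\left(-23\right) \left(-6\right) \right)}} = \frac{151 \left(-44\right)}{\frac{1}{9} \left(\left(-23\right) \left(-6\right)\right) \left(15 + 5 \left(\left(-23\right) \left(-6\right)\right)^{2} + 76 \left(\left(-23\right) \left(-6\right)\right)\right)} = - \frac{6644}{\frac{1}{9} \cdot 138 \left(15 + 5 \cdot 138^{2} + 76 \cdot 138\right)} = - \frac{6644}{\frac{1}{9} \cdot 138 \left(15 + 5 \cdot 19044 + 10488\right)} = - \frac{6644}{\frac{1}{9} \cdot 138 \left(15 + 95220 + 10488\right)} = - \frac{6644}{\frac{1}{9} \cdot 138 \cdot 105723} = - \frac{6644}{1621086} = \left(-6644\right) \frac{1}{1621086} = - \frac{3322}{810543}$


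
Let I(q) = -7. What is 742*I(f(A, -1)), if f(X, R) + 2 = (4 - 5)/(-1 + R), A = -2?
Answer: -5194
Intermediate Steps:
f(X, R) = -2 - 1/(-1 + R) (f(X, R) = -2 + (4 - 5)/(-1 + R) = -2 - 1/(-1 + R))
742*I(f(A, -1)) = 742*(-7) = -5194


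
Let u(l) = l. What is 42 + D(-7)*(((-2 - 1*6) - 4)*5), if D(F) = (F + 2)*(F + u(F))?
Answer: -4158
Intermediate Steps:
D(F) = 2*F*(2 + F) (D(F) = (F + 2)*(F + F) = (2 + F)*(2*F) = 2*F*(2 + F))
42 + D(-7)*(((-2 - 1*6) - 4)*5) = 42 + (2*(-7)*(2 - 7))*(((-2 - 1*6) - 4)*5) = 42 + (2*(-7)*(-5))*(((-2 - 6) - 4)*5) = 42 + 70*((-8 - 4)*5) = 42 + 70*(-12*5) = 42 + 70*(-60) = 42 - 4200 = -4158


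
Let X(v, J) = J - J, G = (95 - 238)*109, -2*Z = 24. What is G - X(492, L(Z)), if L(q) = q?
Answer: -15587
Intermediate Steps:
Z = -12 (Z = -½*24 = -12)
G = -15587 (G = -143*109 = -15587)
X(v, J) = 0
G - X(492, L(Z)) = -15587 - 1*0 = -15587 + 0 = -15587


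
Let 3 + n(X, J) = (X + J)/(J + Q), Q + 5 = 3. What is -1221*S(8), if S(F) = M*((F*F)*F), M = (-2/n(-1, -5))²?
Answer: -40843264/75 ≈ -5.4458e+5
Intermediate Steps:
Q = -2 (Q = -5 + 3 = -2)
n(X, J) = -3 + (J + X)/(-2 + J) (n(X, J) = -3 + (X + J)/(J - 2) = -3 + (J + X)/(-2 + J))
M = 196/225 (M = (-2*(-2 - 5)/(6 - 1 - 2*(-5)))² = (-2*(-7/(6 - 1 + 10)))² = (-2/((-⅐*15)))² = (-2/(-15/7))² = (-2*(-7/15))² = (14/15)² = 196/225 ≈ 0.87111)
S(F) = 196*F³/225 (S(F) = 196*((F*F)*F)/225 = 196*(F²*F)/225 = 196*F³/225)
-1221*S(8) = -79772*8³/75 = -79772*512/75 = -1221*100352/225 = -40843264/75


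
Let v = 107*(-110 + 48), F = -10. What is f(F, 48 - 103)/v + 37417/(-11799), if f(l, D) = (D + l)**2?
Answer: -298075153/78274566 ≈ -3.8081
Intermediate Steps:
v = -6634 (v = 107*(-62) = -6634)
f(F, 48 - 103)/v + 37417/(-11799) = ((48 - 103) - 10)**2/(-6634) + 37417/(-11799) = (-55 - 10)**2*(-1/6634) + 37417*(-1/11799) = (-65)**2*(-1/6634) - 37417/11799 = 4225*(-1/6634) - 37417/11799 = -4225/6634 - 37417/11799 = -298075153/78274566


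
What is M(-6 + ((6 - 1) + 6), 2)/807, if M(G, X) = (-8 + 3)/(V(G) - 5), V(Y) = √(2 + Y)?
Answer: 25/14526 + 5*√7/14526 ≈ 0.0026317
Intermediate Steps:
M(G, X) = -5/(-5 + √(2 + G)) (M(G, X) = (-8 + 3)/(√(2 + G) - 5) = -5/(-5 + √(2 + G)))
M(-6 + ((6 - 1) + 6), 2)/807 = -5/(-5 + √(2 + (-6 + ((6 - 1) + 6))))/807 = -5/(-5 + √(2 + (-6 + (5 + 6))))*(1/807) = -5/(-5 + √(2 + (-6 + 11)))*(1/807) = -5/(-5 + √(2 + 5))*(1/807) = -5/(-5 + √7)*(1/807) = -5/(807*(-5 + √7))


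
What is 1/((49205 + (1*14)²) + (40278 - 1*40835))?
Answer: 1/48844 ≈ 2.0473e-5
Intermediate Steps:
1/((49205 + (1*14)²) + (40278 - 1*40835)) = 1/((49205 + 14²) + (40278 - 40835)) = 1/((49205 + 196) - 557) = 1/(49401 - 557) = 1/48844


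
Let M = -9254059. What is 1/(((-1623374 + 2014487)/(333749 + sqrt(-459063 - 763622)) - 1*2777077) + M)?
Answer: (-sqrt(1222685) + 333749*I)/(-4015379217751*I + 12031136*sqrt(1222685)) ≈ -8.3118e-8 + 2.6888e-17*I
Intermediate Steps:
1/(((-1623374 + 2014487)/(333749 + sqrt(-459063 - 763622)) - 1*2777077) + M) = 1/(((-1623374 + 2014487)/(333749 + sqrt(-459063 - 763622)) - 1*2777077) - 9254059) = 1/((391113/(333749 + sqrt(-1222685)) - 2777077) - 9254059) = 1/((391113/(333749 + I*sqrt(1222685)) - 2777077) - 9254059) = 1/((-2777077 + 391113/(333749 + I*sqrt(1222685))) - 9254059) = 1/(-12031136 + 391113/(333749 + I*sqrt(1222685)))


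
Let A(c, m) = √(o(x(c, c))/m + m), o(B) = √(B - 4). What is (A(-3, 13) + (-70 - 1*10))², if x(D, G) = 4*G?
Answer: (1040 - √13*√(169 + 4*I))²/169 ≈ 5836.1 - 6.5189*I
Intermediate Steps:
o(B) = √(-4 + B)
A(c, m) = √(m + √(-4 + 4*c)/m) (A(c, m) = √(√(-4 + 4*c)/m + m) = √(m + √(-4 + 4*c)/m))
(A(-3, 13) + (-70 - 1*10))² = (√(13 + 2*√(-1 - 3)/13) + (-70 - 1*10))² = (√(13 + 2*(1/13)*√(-4)) + (-70 - 10))² = (√(13 + 2*(1/13)*(2*I)) - 80)² = (√(13 + 4*I/13) - 80)² = (-80 + √(13 + 4*I/13))²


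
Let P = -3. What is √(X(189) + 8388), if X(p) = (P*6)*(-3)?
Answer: 3*√938 ≈ 91.880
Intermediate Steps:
X(p) = 54 (X(p) = -3*6*(-3) = -18*(-3) = 54)
√(X(189) + 8388) = √(54 + 8388) = √8442 = 3*√938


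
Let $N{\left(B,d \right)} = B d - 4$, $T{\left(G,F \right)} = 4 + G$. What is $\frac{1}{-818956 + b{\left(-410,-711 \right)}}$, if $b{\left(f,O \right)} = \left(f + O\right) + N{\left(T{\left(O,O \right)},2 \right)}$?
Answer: $- \frac{1}{821495} \approx -1.2173 \cdot 10^{-6}$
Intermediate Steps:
$N{\left(B,d \right)} = -4 + B d$
$b{\left(f,O \right)} = 4 + f + 3 O$ ($b{\left(f,O \right)} = \left(f + O\right) + \left(-4 + \left(4 + O\right) 2\right) = \left(O + f\right) + \left(-4 + \left(8 + 2 O\right)\right) = \left(O + f\right) + \left(4 + 2 O\right) = 4 + f + 3 O$)
$\frac{1}{-818956 + b{\left(-410,-711 \right)}} = \frac{1}{-818956 + \left(4 - 410 + 3 \left(-711\right)\right)} = \frac{1}{-818956 - 2539} = \frac{1}{-821495} = - \frac{1}{821495}$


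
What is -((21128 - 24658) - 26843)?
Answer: 30373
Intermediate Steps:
-((21128 - 24658) - 26843) = -(-3530 - 26843) = -1*(-30373) = 30373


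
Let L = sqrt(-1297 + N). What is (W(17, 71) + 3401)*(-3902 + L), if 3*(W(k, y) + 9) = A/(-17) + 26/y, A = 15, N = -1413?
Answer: -47923618718/3621 + 12281809*I*sqrt(2710)/3621 ≈ -1.3235e+7 + 1.7657e+5*I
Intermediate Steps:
L = I*sqrt(2710) (L = sqrt(-1297 - 1413) = sqrt(-2710) = I*sqrt(2710) ≈ 52.058*I)
W(k, y) = -158/17 + 26/(3*y) (W(k, y) = -9 + (15/(-17) + 26/y)/3 = -9 + (15*(-1/17) + 26/y)/3 = -9 + (-15/17 + 26/y)/3 = -9 + (-5/17 + 26/(3*y)) = -158/17 + 26/(3*y))
(W(17, 71) + 3401)*(-3902 + L) = ((2/51)*(221 - 237*71)/71 + 3401)*(-3902 + I*sqrt(2710)) = ((2/51)*(1/71)*(221 - 16827) + 3401)*(-3902 + I*sqrt(2710)) = ((2/51)*(1/71)*(-16606) + 3401)*(-3902 + I*sqrt(2710)) = (-33212/3621 + 3401)*(-3902 + I*sqrt(2710)) = 12281809*(-3902 + I*sqrt(2710))/3621 = -47923618718/3621 + 12281809*I*sqrt(2710)/3621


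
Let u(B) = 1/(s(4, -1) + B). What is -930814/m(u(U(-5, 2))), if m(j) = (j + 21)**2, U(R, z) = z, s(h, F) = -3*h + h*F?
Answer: -182439544/85849 ≈ -2125.1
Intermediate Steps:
s(h, F) = -3*h + F*h
u(B) = 1/(-16 + B) (u(B) = 1/(4*(-3 - 1) + B) = 1/(4*(-4) + B) = 1/(-16 + B))
m(j) = (21 + j)**2
-930814/m(u(U(-5, 2))) = -930814/(21 + 1/(-16 + 2))**2 = -930814/(21 + 1/(-14))**2 = -930814/(21 - 1/14)**2 = -930814/((293/14)**2) = -930814/85849/196 = -930814*196/85849 = -182439544/85849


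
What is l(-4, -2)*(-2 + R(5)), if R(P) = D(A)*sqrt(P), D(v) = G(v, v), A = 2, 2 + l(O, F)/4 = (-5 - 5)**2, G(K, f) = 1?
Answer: -784 + 392*sqrt(5) ≈ 92.539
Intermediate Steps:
l(O, F) = 392 (l(O, F) = -8 + 4*(-5 - 5)**2 = -8 + 4*(-10)**2 = -8 + 4*100 = -8 + 400 = 392)
D(v) = 1
R(P) = sqrt(P) (R(P) = 1*sqrt(P) = sqrt(P))
l(-4, -2)*(-2 + R(5)) = 392*(-2 + sqrt(5)) = -784 + 392*sqrt(5)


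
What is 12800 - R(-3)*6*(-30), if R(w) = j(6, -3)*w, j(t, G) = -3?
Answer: 14420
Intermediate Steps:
R(w) = -3*w
12800 - R(-3)*6*(-30) = 12800 - -3*(-3)*6*(-30) = 12800 - 9*6*(-30) = 12800 - 54*(-30) = 12800 - 1*(-1620) = 12800 + 1620 = 14420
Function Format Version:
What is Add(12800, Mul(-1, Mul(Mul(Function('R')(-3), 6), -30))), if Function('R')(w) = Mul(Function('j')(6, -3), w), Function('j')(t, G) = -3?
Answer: 14420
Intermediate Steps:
Function('R')(w) = Mul(-3, w)
Add(12800, Mul(-1, Mul(Mul(Function('R')(-3), 6), -30))) = Add(12800, Mul(-1, Mul(Mul(Mul(-3, -3), 6), -30))) = Add(12800, Mul(-1, Mul(Mul(9, 6), -30))) = Add(12800, Mul(-1, Mul(54, -30))) = Add(12800, Mul(-1, -1620)) = Add(12800, 1620) = 14420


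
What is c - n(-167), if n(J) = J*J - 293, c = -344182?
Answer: -371778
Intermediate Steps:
n(J) = -293 + J² (n(J) = J² - 293 = -293 + J²)
c - n(-167) = -344182 - (-293 + (-167)²) = -344182 - (-293 + 27889) = -344182 - 1*27596 = -344182 - 27596 = -371778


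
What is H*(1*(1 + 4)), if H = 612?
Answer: 3060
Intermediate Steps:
H*(1*(1 + 4)) = 612*(1*(1 + 4)) = 612*(1*5) = 612*5 = 3060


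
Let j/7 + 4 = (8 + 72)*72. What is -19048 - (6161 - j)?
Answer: 15083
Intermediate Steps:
j = 40292 (j = -28 + 7*((8 + 72)*72) = -28 + 7*(80*72) = -28 + 7*5760 = -28 + 40320 = 40292)
-19048 - (6161 - j) = -19048 - (6161 - 1*40292) = -19048 - (6161 - 40292) = -19048 - 1*(-34131) = -19048 + 34131 = 15083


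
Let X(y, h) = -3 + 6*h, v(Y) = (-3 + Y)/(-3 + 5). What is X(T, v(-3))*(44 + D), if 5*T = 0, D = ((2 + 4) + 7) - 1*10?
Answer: -987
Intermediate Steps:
D = 3 (D = (6 + 7) - 10 = 13 - 10 = 3)
T = 0 (T = (1/5)*0 = 0)
v(Y) = -3/2 + Y/2 (v(Y) = (-3 + Y)/2 = (-3 + Y)*(1/2) = -3/2 + Y/2)
X(T, v(-3))*(44 + D) = (-3 + 6*(-3/2 + (1/2)*(-3)))*(44 + 3) = (-3 + 6*(-3/2 - 3/2))*47 = (-3 + 6*(-3))*47 = (-3 - 18)*47 = -21*47 = -987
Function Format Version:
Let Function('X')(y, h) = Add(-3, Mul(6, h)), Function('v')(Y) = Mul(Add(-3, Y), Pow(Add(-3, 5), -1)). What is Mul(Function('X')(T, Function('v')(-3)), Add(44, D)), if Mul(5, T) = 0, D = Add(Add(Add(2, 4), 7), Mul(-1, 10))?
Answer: -987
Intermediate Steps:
D = 3 (D = Add(Add(6, 7), -10) = Add(13, -10) = 3)
T = 0 (T = Mul(Rational(1, 5), 0) = 0)
Function('v')(Y) = Add(Rational(-3, 2), Mul(Rational(1, 2), Y)) (Function('v')(Y) = Mul(Add(-3, Y), Pow(2, -1)) = Mul(Add(-3, Y), Rational(1, 2)) = Add(Rational(-3, 2), Mul(Rational(1, 2), Y)))
Mul(Function('X')(T, Function('v')(-3)), Add(44, D)) = Mul(Add(-3, Mul(6, Add(Rational(-3, 2), Mul(Rational(1, 2), -3)))), Add(44, 3)) = Mul(Add(-3, Mul(6, Add(Rational(-3, 2), Rational(-3, 2)))), 47) = Mul(Add(-3, Mul(6, -3)), 47) = Mul(Add(-3, -18), 47) = Mul(-21, 47) = -987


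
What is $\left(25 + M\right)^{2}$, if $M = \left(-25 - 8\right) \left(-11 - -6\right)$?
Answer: $36100$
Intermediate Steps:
$M = 165$ ($M = - 33 \left(-11 + \left(-2 + 8\right)\right) = - 33 \left(-11 + 6\right) = \left(-33\right) \left(-5\right) = 165$)
$\left(25 + M\right)^{2} = \left(25 + 165\right)^{2} = 190^{2} = 36100$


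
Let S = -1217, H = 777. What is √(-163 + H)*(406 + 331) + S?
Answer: -1217 + 737*√614 ≈ 17045.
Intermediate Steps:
√(-163 + H)*(406 + 331) + S = √(-163 + 777)*(406 + 331) - 1217 = √614*737 - 1217 = 737*√614 - 1217 = -1217 + 737*√614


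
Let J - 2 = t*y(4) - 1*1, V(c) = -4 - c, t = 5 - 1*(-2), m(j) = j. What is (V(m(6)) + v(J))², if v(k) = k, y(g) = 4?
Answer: 361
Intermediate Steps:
t = 7 (t = 5 + 2 = 7)
J = 29 (J = 2 + (7*4 - 1*1) = 2 + (28 - 1) = 2 + 27 = 29)
(V(m(6)) + v(J))² = ((-4 - 1*6) + 29)² = ((-4 - 6) + 29)² = (-10 + 29)² = 19² = 361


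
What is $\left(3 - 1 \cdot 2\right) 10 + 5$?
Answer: $15$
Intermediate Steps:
$\left(3 - 1 \cdot 2\right) 10 + 5 = \left(3 - 2\right) 10 + 5 = 1 \cdot 10 + 5 = 10 + 5 = 15$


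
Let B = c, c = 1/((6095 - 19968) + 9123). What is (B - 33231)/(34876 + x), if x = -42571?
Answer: 157847251/36551250 ≈ 4.3185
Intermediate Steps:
c = -1/4750 (c = 1/(-13873 + 9123) = 1/(-4750) = -1/4750 ≈ -0.00021053)
B = -1/4750 ≈ -0.00021053
(B - 33231)/(34876 + x) = (-1/4750 - 33231)/(34876 - 42571) = -157847251/4750/(-7695) = -157847251/4750*(-1/7695) = 157847251/36551250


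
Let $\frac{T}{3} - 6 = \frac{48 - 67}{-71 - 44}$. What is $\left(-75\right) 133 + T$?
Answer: $- \frac{1144998}{115} \approx -9956.5$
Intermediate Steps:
$T = \frac{2127}{115}$ ($T = 18 + 3 \frac{48 - 67}{-71 - 44} = 18 + 3 \left(- \frac{19}{-115}\right) = 18 + 3 \left(\left(-19\right) \left(- \frac{1}{115}\right)\right) = 18 + 3 \cdot \frac{19}{115} = 18 + \frac{57}{115} = \frac{2127}{115} \approx 18.496$)
$\left(-75\right) 133 + T = \left(-75\right) 133 + \frac{2127}{115} = -9975 + \frac{2127}{115} = - \frac{1144998}{115}$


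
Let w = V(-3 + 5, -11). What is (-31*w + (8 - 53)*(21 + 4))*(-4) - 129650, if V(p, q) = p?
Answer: -124902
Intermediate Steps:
w = 2 (w = -3 + 5 = 2)
(-31*w + (8 - 53)*(21 + 4))*(-4) - 129650 = (-31*2 + (8 - 53)*(21 + 4))*(-4) - 129650 = (-62 - 45*25)*(-4) - 129650 = (-62 - 1125)*(-4) - 129650 = -1187*(-4) - 129650 = 4748 - 129650 = -124902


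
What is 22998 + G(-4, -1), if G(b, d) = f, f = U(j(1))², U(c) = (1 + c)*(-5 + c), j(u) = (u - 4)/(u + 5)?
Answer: 368089/16 ≈ 23006.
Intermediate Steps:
j(u) = (-4 + u)/(5 + u)
f = 121/16 (f = (-5 + ((-4 + 1)/(5 + 1))² - 4*(-4 + 1)/(5 + 1))² = (-5 + (-3/6)² - 4*(-3)/6)² = (-5 + ((⅙)*(-3))² - 2*(-3)/3)² = (-5 + (-½)² - 4*(-½))² = (-5 + ¼ + 2)² = (-11/4)² = 121/16 ≈ 7.5625)
G(b, d) = 121/16
22998 + G(-4, -1) = 22998 + 121/16 = 368089/16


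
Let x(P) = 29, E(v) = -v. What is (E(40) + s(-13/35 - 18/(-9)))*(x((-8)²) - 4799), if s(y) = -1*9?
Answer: 233730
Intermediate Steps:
s(y) = -9
(E(40) + s(-13/35 - 18/(-9)))*(x((-8)²) - 4799) = (-1*40 - 9)*(29 - 4799) = (-40 - 9)*(-4770) = -49*(-4770) = 233730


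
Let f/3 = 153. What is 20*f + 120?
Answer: 9300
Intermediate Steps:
f = 459 (f = 3*153 = 459)
20*f + 120 = 20*459 + 120 = 9180 + 120 = 9300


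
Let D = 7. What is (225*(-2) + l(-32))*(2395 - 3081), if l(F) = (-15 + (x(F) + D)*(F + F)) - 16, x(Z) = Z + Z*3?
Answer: -4982418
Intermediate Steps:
x(Z) = 4*Z (x(Z) = Z + 3*Z = 4*Z)
l(F) = -31 + 2*F*(7 + 4*F) (l(F) = (-15 + (4*F + 7)*(F + F)) - 16 = (-15 + (7 + 4*F)*(2*F)) - 16 = (-15 + 2*F*(7 + 4*F)) - 16 = -31 + 2*F*(7 + 4*F))
(225*(-2) + l(-32))*(2395 - 3081) = (225*(-2) + (-31 + 8*(-32)² + 14*(-32)))*(2395 - 3081) = (-450 + (-31 + 8*1024 - 448))*(-686) = (-450 + (-31 + 8192 - 448))*(-686) = (-450 + 7713)*(-686) = 7263*(-686) = -4982418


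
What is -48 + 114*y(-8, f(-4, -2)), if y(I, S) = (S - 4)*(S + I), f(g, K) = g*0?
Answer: 3600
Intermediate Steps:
f(g, K) = 0
y(I, S) = (-4 + S)*(I + S)
-48 + 114*y(-8, f(-4, -2)) = -48 + 114*(0² - 4*(-8) - 4*0 - 8*0) = -48 + 114*(0 + 32 + 0 + 0) = -48 + 114*32 = -48 + 3648 = 3600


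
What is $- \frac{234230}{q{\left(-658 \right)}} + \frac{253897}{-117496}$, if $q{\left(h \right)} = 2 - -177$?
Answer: $- \frac{1450870297}{1106936} \approx -1310.7$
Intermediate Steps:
$q{\left(h \right)} = 179$ ($q{\left(h \right)} = 2 + 177 = 179$)
$- \frac{234230}{q{\left(-658 \right)}} + \frac{253897}{-117496} = - \frac{234230}{179} + \frac{253897}{-117496} = \left(-234230\right) \frac{1}{179} + 253897 \left(- \frac{1}{117496}\right) = - \frac{234230}{179} - \frac{13363}{6184} = - \frac{1450870297}{1106936}$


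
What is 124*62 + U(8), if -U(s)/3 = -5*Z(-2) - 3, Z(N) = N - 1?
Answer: 7652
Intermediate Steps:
Z(N) = -1 + N
U(s) = -36 (U(s) = -3*(-5*(-1 - 2) - 3) = -3*(-5*(-3) - 3) = -3*(15 - 3) = -3*12 = -36)
124*62 + U(8) = 124*62 - 36 = 7688 - 36 = 7652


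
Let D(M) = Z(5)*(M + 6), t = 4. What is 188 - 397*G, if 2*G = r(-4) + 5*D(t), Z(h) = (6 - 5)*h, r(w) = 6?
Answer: -50628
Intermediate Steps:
Z(h) = h (Z(h) = 1*h = h)
D(M) = 30 + 5*M (D(M) = 5*(M + 6) = 5*(6 + M) = 30 + 5*M)
G = 128 (G = (6 + 5*(30 + 5*4))/2 = (6 + 5*(30 + 20))/2 = (6 + 5*50)/2 = (6 + 250)/2 = (½)*256 = 128)
188 - 397*G = 188 - 397*128 = 188 - 50816 = -50628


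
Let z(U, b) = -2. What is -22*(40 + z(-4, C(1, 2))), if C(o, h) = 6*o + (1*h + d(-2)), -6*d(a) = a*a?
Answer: -836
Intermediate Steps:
d(a) = -a²/6 (d(a) = -a*a/6 = -a²/6)
C(o, h) = -⅔ + h + 6*o (C(o, h) = 6*o + (1*h - ⅙*(-2)²) = 6*o + (h - ⅙*4) = 6*o + (h - ⅔) = 6*o + (-⅔ + h) = -⅔ + h + 6*o)
-22*(40 + z(-4, C(1, 2))) = -22*(40 - 2) = -22*38 = -836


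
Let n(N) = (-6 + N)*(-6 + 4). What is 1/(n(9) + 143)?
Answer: 1/137 ≈ 0.0072993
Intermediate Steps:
n(N) = 12 - 2*N (n(N) = (-6 + N)*(-2) = 12 - 2*N)
1/(n(9) + 143) = 1/((12 - 2*9) + 143) = 1/((12 - 18) + 143) = 1/(-6 + 143) = 1/137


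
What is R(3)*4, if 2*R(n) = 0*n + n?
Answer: 6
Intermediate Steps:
R(n) = n/2 (R(n) = (0*n + n)/2 = (0 + n)/2 = n/2)
R(3)*4 = ((1/2)*3)*4 = (3/2)*4 = 6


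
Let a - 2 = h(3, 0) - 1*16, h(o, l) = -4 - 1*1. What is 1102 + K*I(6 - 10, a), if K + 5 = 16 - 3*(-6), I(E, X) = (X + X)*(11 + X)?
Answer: 9918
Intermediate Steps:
h(o, l) = -5 (h(o, l) = -4 - 1 = -5)
a = -19 (a = 2 + (-5 - 1*16) = 2 + (-5 - 16) = 2 - 21 = -19)
I(E, X) = 2*X*(11 + X) (I(E, X) = (2*X)*(11 + X) = 2*X*(11 + X))
K = 29 (K = -5 + (16 - 3*(-6)) = -5 + (16 + 18) = -5 + 34 = 29)
1102 + K*I(6 - 10, a) = 1102 + 29*(2*(-19)*(11 - 19)) = 1102 + 29*(2*(-19)*(-8)) = 1102 + 29*304 = 1102 + 8816 = 9918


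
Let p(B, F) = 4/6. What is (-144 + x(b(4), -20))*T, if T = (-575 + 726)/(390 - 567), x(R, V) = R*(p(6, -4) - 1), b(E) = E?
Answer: 65836/531 ≈ 123.98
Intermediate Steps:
p(B, F) = 2/3 (p(B, F) = 4*(1/6) = 2/3)
x(R, V) = -R/3 (x(R, V) = R*(2/3 - 1) = R*(-1/3) = -R/3)
T = -151/177 (T = 151/(-177) = 151*(-1/177) = -151/177 ≈ -0.85311)
(-144 + x(b(4), -20))*T = (-144 - 1/3*4)*(-151/177) = (-144 - 4/3)*(-151/177) = -436/3*(-151/177) = 65836/531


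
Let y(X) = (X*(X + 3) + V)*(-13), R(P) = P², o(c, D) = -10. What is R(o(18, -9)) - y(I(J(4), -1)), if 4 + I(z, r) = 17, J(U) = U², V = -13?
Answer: 2635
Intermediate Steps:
I(z, r) = 13 (I(z, r) = -4 + 17 = 13)
y(X) = 169 - 13*X*(3 + X) (y(X) = (X*(X + 3) - 13)*(-13) = (X*(3 + X) - 13)*(-13) = (-13 + X*(3 + X))*(-13) = 169 - 13*X*(3 + X))
R(o(18, -9)) - y(I(J(4), -1)) = (-10)² - (169 - 39*13 - 13*13²) = 100 - (169 - 507 - 13*169) = 100 - (169 - 507 - 2197) = 100 - 1*(-2535) = 100 + 2535 = 2635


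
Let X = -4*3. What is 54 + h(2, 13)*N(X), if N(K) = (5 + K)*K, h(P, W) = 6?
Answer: 558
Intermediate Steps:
X = -12
N(K) = K*(5 + K)
54 + h(2, 13)*N(X) = 54 + 6*(-12*(5 - 12)) = 54 + 6*(-12*(-7)) = 54 + 6*84 = 54 + 504 = 558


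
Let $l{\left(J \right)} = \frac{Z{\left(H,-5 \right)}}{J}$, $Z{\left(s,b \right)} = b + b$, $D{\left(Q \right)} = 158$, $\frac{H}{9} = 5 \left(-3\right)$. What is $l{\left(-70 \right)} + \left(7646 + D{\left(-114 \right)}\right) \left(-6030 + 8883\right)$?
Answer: $\frac{155853685}{7} \approx 2.2265 \cdot 10^{7}$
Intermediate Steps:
$H = -135$ ($H = 9 \cdot 5 \left(-3\right) = 9 \left(-15\right) = -135$)
$Z{\left(s,b \right)} = 2 b$
$l{\left(J \right)} = - \frac{10}{J}$ ($l{\left(J \right)} = \frac{2 \left(-5\right)}{J} = - \frac{10}{J}$)
$l{\left(-70 \right)} + \left(7646 + D{\left(-114 \right)}\right) \left(-6030 + 8883\right) = - \frac{10}{-70} + \left(7646 + 158\right) \left(-6030 + 8883\right) = \left(-10\right) \left(- \frac{1}{70}\right) + 7804 \cdot 2853 = \frac{1}{7} + 22264812 = \frac{155853685}{7}$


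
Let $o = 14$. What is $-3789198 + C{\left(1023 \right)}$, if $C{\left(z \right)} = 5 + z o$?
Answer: $-3774871$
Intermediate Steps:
$C{\left(z \right)} = 5 + 14 z$ ($C{\left(z \right)} = 5 + z 14 = 5 + 14 z$)
$-3789198 + C{\left(1023 \right)} = -3789198 + \left(5 + 14 \cdot 1023\right) = -3789198 + \left(5 + 14322\right) = -3789198 + 14327 = -3774871$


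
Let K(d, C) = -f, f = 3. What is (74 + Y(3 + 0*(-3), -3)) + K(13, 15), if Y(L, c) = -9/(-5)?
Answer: 364/5 ≈ 72.800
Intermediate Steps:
K(d, C) = -3 (K(d, C) = -1*3 = -3)
Y(L, c) = 9/5 (Y(L, c) = -9*(-⅕) = 9/5)
(74 + Y(3 + 0*(-3), -3)) + K(13, 15) = (74 + 9/5) - 3 = 379/5 - 3 = 364/5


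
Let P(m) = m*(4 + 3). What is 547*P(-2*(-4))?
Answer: 30632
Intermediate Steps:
P(m) = 7*m (P(m) = m*7 = 7*m)
547*P(-2*(-4)) = 547*(7*(-2*(-4))) = 547*(7*8) = 547*56 = 30632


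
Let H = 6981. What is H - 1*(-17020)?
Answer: 24001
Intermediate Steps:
H - 1*(-17020) = 6981 - 1*(-17020) = 6981 + 17020 = 24001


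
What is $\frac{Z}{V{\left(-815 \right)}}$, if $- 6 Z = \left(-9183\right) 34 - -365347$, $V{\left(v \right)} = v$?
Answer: $\frac{10625}{978} \approx 10.864$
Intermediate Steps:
$Z = - \frac{53125}{6}$ ($Z = - \frac{\left(-9183\right) 34 - -365347}{6} = - \frac{-312222 + 365347}{6} = \left(- \frac{1}{6}\right) 53125 = - \frac{53125}{6} \approx -8854.2$)
$\frac{Z}{V{\left(-815 \right)}} = - \frac{53125}{6 \left(-815\right)} = \left(- \frac{53125}{6}\right) \left(- \frac{1}{815}\right) = \frac{10625}{978}$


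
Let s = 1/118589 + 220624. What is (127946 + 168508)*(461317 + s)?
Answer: 23974442868367500/118589 ≈ 2.0216e+11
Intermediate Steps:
s = 26163579537/118589 (s = 1/118589 + 220624 = 26163579537/118589 ≈ 2.2062e+5)
(127946 + 168508)*(461317 + s) = (127946 + 168508)*(461317 + 26163579537/118589) = 296454*(80870701250/118589) = 23974442868367500/118589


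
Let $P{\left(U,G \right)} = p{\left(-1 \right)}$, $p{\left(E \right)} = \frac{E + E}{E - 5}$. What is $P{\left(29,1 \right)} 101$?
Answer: $\frac{101}{3} \approx 33.667$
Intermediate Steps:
$p{\left(E \right)} = \frac{2 E}{-5 + E}$
$P{\left(U,G \right)} = \frac{1}{3}$ ($P{\left(U,G \right)} = 2 \left(-1\right) \frac{1}{-5 - 1} = 2 \left(-1\right) \frac{1}{-6} = 2 \left(-1\right) \left(- \frac{1}{6}\right) = \frac{1}{3}$)
$P{\left(29,1 \right)} 101 = \frac{1}{3} \cdot 101 = \frac{101}{3}$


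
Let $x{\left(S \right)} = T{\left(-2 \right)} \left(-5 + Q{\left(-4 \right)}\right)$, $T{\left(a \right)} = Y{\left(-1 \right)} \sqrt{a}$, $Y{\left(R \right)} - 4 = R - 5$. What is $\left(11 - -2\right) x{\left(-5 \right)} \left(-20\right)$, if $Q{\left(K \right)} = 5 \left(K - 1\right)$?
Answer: $- 15600 i \sqrt{2} \approx - 22062.0 i$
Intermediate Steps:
$Y{\left(R \right)} = -1 + R$ ($Y{\left(R \right)} = 4 + \left(R - 5\right) = 4 + \left(-5 + R\right) = -1 + R$)
$Q{\left(K \right)} = -5 + 5 K$ ($Q{\left(K \right)} = 5 \left(-1 + K\right) = -5 + 5 K$)
$T{\left(a \right)} = - 2 \sqrt{a}$ ($T{\left(a \right)} = \left(-1 - 1\right) \sqrt{a} = - 2 \sqrt{a}$)
$x{\left(S \right)} = 60 i \sqrt{2}$ ($x{\left(S \right)} = - 2 \sqrt{-2} \left(-5 + \left(-5 + 5 \left(-4\right)\right)\right) = - 2 i \sqrt{2} \left(-5 - 25\right) = - 2 i \sqrt{2} \left(-30\right) = 60 i \sqrt{2}$)
$\left(11 - -2\right) x{\left(-5 \right)} \left(-20\right) = \left(11 - -2\right) 60 i \sqrt{2} \left(-20\right) = \left(11 + 2\right) 60 i \sqrt{2} \left(-20\right) = 13 \cdot 60 i \sqrt{2} \left(-20\right) = 780 i \sqrt{2} \left(-20\right) = - 15600 i \sqrt{2}$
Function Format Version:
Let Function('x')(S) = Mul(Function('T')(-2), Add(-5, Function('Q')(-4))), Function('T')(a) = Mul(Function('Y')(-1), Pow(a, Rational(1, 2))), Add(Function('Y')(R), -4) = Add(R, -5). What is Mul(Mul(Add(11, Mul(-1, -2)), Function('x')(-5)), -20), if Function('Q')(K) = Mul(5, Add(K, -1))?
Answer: Mul(-15600, I, Pow(2, Rational(1, 2))) ≈ Mul(-22062., I)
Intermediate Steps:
Function('Y')(R) = Add(-1, R) (Function('Y')(R) = Add(4, Add(R, -5)) = Add(4, Add(-5, R)) = Add(-1, R))
Function('Q')(K) = Add(-5, Mul(5, K)) (Function('Q')(K) = Mul(5, Add(-1, K)) = Add(-5, Mul(5, K)))
Function('T')(a) = Mul(-2, Pow(a, Rational(1, 2))) (Function('T')(a) = Mul(Add(-1, -1), Pow(a, Rational(1, 2))) = Mul(-2, Pow(a, Rational(1, 2))))
Function('x')(S) = Mul(60, I, Pow(2, Rational(1, 2))) (Function('x')(S) = Mul(Mul(-2, Pow(-2, Rational(1, 2))), Add(-5, Add(-5, Mul(5, -4)))) = Mul(Mul(-2, Mul(I, Pow(2, Rational(1, 2)))), Add(-5, Add(-5, -20))) = Mul(Mul(-2, I, Pow(2, Rational(1, 2))), Add(-5, -25)) = Mul(Mul(-2, I, Pow(2, Rational(1, 2))), -30) = Mul(60, I, Pow(2, Rational(1, 2))))
Mul(Mul(Add(11, Mul(-1, -2)), Function('x')(-5)), -20) = Mul(Mul(Add(11, Mul(-1, -2)), Mul(60, I, Pow(2, Rational(1, 2)))), -20) = Mul(Mul(Add(11, 2), Mul(60, I, Pow(2, Rational(1, 2)))), -20) = Mul(Mul(13, Mul(60, I, Pow(2, Rational(1, 2)))), -20) = Mul(Mul(780, I, Pow(2, Rational(1, 2))), -20) = Mul(-15600, I, Pow(2, Rational(1, 2)))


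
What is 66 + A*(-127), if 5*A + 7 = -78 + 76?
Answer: 1473/5 ≈ 294.60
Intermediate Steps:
A = -9/5 (A = -7/5 + (-78 + 76)/5 = -7/5 + (⅕)*(-2) = -7/5 - ⅖ = -9/5 ≈ -1.8000)
66 + A*(-127) = 66 - 9/5*(-127) = 66 + 1143/5 = 1473/5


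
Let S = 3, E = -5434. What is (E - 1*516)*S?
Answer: -17850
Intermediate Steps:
(E - 1*516)*S = (-5434 - 1*516)*3 = (-5434 - 516)*3 = -5950*3 = -17850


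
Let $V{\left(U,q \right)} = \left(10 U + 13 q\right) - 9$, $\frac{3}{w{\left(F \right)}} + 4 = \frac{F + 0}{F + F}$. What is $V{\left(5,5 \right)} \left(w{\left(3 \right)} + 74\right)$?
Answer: $\frac{54272}{7} \approx 7753.1$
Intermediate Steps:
$w{\left(F \right)} = - \frac{6}{7}$ ($w{\left(F \right)} = \frac{3}{-4 + \frac{F + 0}{F + F}} = \frac{3}{-4 + \frac{F}{2 F}} = \frac{3}{-4 + F \frac{1}{2 F}} = \frac{3}{-4 + \frac{1}{2}} = \frac{3}{- \frac{7}{2}} = 3 \left(- \frac{2}{7}\right) = - \frac{6}{7}$)
$V{\left(U,q \right)} = -9 + 10 U + 13 q$
$V{\left(5,5 \right)} \left(w{\left(3 \right)} + 74\right) = \left(-9 + 10 \cdot 5 + 13 \cdot 5\right) \left(- \frac{6}{7} + 74\right) = \left(-9 + 50 + 65\right) \frac{512}{7} = 106 \cdot \frac{512}{7} = \frac{54272}{7}$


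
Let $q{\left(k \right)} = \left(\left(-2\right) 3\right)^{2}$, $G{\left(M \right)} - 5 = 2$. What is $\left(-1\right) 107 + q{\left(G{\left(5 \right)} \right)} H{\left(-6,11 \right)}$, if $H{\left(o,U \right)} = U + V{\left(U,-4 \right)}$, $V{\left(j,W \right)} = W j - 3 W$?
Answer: $-863$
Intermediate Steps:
$G{\left(M \right)} = 7$ ($G{\left(M \right)} = 5 + 2 = 7$)
$V{\left(j,W \right)} = - 3 W + W j$
$q{\left(k \right)} = 36$ ($q{\left(k \right)} = \left(-6\right)^{2} = 36$)
$H{\left(o,U \right)} = 12 - 3 U$ ($H{\left(o,U \right)} = U - 4 \left(-3 + U\right) = U - \left(-12 + 4 U\right) = 12 - 3 U$)
$\left(-1\right) 107 + q{\left(G{\left(5 \right)} \right)} H{\left(-6,11 \right)} = \left(-1\right) 107 + 36 \left(12 - 33\right) = -107 + 36 \left(12 - 33\right) = -107 + 36 \left(-21\right) = -107 - 756 = -863$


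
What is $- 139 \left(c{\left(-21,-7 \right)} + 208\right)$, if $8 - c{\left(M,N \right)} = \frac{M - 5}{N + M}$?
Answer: $- \frac{418529}{14} \approx -29895.0$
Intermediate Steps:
$c{\left(M,N \right)} = 8 - \frac{-5 + M}{M + N}$ ($c{\left(M,N \right)} = 8 - \frac{M - 5}{N + M} = 8 - \frac{-5 + M}{M + N}$)
$- 139 \left(c{\left(-21,-7 \right)} + 208\right) = - 139 \left(\frac{5 + 7 \left(-21\right) + 8 \left(-7\right)}{-21 - 7} + 208\right) = - 139 \left(\frac{5 - 147 - 56}{-28} + 208\right) = - 139 \left(\left(- \frac{1}{28}\right) \left(-198\right) + 208\right) = - 139 \left(\frac{99}{14} + 208\right) = \left(-139\right) \frac{3011}{14} = - \frac{418529}{14}$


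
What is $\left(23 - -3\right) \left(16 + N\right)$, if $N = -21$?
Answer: $-130$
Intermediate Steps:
$\left(23 - -3\right) \left(16 + N\right) = \left(23 - -3\right) \left(16 - 21\right) = \left(23 + 3\right) \left(-5\right) = 26 \left(-5\right) = -130$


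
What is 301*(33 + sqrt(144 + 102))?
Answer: 9933 + 301*sqrt(246) ≈ 14654.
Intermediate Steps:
301*(33 + sqrt(144 + 102)) = 301*(33 + sqrt(246)) = 9933 + 301*sqrt(246)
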